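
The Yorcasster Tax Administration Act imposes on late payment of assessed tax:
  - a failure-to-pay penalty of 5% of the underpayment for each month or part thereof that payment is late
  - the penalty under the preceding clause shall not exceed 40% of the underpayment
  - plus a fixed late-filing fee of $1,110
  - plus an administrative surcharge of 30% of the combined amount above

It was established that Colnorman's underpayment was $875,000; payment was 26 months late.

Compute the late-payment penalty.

$456,443

Accrued rate: 5% × 26 = 130%, capped at 40% → 40%
Failure-to-pay penalty: 40% of $875,000 = $350,000
Penalty before surcharge: $350,000 + $1,110 = $351,110
Administrative surcharge: 30% of $351,110 = $105,333
Total penalty: $351,110 + $105,333 = $456,443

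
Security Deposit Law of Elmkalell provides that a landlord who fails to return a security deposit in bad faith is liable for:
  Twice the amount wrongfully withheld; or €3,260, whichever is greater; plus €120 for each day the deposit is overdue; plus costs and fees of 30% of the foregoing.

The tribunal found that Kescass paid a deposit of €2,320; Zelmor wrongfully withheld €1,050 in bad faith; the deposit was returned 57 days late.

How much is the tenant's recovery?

Doubled: 2 × €1,050 = €2,100
Minimum €3,260: €2,100 is below the minimum → €3,260
Late-return penalty: 57 × €120 = €6,840
Damages plus late penalty: €3,260 + €6,840 = €10,100
Costs and fees: 30% of €10,100 = €3,030
Total recovery: €10,100 + €3,030 = €13,130

€13,130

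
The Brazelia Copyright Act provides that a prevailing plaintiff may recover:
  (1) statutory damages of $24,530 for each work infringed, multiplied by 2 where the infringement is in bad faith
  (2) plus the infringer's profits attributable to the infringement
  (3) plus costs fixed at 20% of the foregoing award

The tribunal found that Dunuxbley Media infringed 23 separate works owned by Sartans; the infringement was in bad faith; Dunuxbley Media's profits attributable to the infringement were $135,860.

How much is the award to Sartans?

Statutory damages: 23 × $24,530 = $564,190
Doubled: 2 × $564,190 = $1,128,380
Combined award: $1,128,380 + $135,860 = $1,264,240
Costs: 20% of $1,264,240 = $252,848
Award plus costs: $1,264,240 + $252,848 = $1,517,088

$1,517,088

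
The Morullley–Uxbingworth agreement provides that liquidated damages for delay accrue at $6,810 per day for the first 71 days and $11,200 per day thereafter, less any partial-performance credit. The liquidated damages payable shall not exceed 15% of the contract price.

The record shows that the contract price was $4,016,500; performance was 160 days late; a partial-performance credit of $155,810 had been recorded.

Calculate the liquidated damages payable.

$602,475

First 71 days: 71 × $6,810 = $483,510
Remaining days: (160 − 71) × $11,200 = $996,800
Accrued per-day damages: $483,510 + $996,800 = $1,480,310
Less partial-performance credit: $1,480,310 − $155,810 = $1,324,500
Cap: 15% of $4,016,500 = $602,475
Cap at $602,475: $1,324,500 exceeds the cap → $602,475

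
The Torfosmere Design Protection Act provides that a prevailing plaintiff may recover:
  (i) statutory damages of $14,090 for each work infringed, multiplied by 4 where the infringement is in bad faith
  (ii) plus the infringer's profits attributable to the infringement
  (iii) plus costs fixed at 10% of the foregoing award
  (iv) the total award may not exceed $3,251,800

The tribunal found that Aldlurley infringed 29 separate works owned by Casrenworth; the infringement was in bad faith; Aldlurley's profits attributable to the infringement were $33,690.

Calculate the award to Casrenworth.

Award: $1,834,943

Statutory damages: 29 × $14,090 = $408,610
Multiplied by 4: 4 × $408,610 = $1,634,440
Combined award: $1,634,440 + $33,690 = $1,668,130
Costs: 10% of $1,668,130 = $166,813
Award plus costs: $1,668,130 + $166,813 = $1,834,943
Cap at $3,251,800: $1,834,943 is within the cap, no reduction.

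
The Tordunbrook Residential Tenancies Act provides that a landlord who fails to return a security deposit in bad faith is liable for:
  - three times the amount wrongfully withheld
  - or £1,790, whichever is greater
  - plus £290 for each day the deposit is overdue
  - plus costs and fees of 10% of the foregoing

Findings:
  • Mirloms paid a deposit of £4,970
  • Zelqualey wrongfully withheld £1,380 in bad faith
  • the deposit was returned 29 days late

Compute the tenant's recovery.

Recovery: £13,805

Trebled: 3 × £1,380 = £4,140
Minimum £1,790: £4,140 meets the minimum, no increase.
Late-return penalty: 29 × £290 = £8,410
Damages plus late penalty: £4,140 + £8,410 = £12,550
Costs and fees: 10% of £12,550 = £1,255
Total recovery: £12,550 + £1,255 = £13,805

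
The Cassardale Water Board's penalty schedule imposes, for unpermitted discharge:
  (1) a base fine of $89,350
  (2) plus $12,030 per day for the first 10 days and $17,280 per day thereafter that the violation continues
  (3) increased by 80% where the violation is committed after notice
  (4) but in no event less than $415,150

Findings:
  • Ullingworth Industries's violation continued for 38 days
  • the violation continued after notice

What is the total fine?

$1,248,282

First 10 days: 10 × $12,030 = $120,300
Remaining days: (38 − 10) × $17,280 = $483,840
Per-day component: $120,300 + $483,840 = $604,140
Base plus per-day: $89,350 + $604,140 = $693,490
Enhancement: 80% of $693,490 = $554,792
Enhanced fine: $693,490 + $554,792 = $1,248,282
Minimum $415,150: $1,248,282 meets the minimum, no increase.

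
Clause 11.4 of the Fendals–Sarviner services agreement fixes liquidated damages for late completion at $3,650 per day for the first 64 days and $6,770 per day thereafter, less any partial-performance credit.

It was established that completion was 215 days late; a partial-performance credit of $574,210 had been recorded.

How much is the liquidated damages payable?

$681,660

First 64 days: 64 × $3,650 = $233,600
Remaining days: (215 − 64) × $6,770 = $1,022,270
Accrued per-day damages: $233,600 + $1,022,270 = $1,255,870
Less partial-performance credit: $1,255,870 − $574,210 = $681,660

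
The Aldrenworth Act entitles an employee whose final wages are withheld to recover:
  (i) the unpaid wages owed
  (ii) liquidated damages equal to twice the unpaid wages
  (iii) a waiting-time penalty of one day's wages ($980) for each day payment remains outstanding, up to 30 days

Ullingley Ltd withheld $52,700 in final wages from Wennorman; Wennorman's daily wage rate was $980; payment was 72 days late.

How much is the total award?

$187,500

Doubled: 2 × $52,700 = $105,400
Penalty days: min(72, 30) = 30
Waiting-time penalty: 30 × $980 = $29,400
Total award: $52,700 + $105,400 + $29,400 = $187,500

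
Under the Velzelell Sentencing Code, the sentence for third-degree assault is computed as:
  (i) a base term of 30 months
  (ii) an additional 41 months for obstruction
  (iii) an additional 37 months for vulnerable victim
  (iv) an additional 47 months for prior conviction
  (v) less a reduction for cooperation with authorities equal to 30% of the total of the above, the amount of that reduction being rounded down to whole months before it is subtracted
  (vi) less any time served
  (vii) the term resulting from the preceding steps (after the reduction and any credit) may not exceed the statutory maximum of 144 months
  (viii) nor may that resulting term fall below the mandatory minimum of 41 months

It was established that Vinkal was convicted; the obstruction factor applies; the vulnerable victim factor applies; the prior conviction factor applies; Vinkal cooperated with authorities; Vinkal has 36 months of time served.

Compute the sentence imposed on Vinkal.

73 months

Obstruction enhancement: +41 months
Vulnerable victim enhancement: +37 months
Prior conviction enhancement: +47 months
Adjusted term: 30 months + 41 months + 37 months + 47 months = 155 months
Cooperation with authorities reduction: 30% of 155 months = 46 months (rounded down)
After reduction: 155 − 46 = 109 months
Less time served: 109 months − 36 months = 73 months
Cap at 144 months: 73 months is within the cap, no reduction.
Minimum 41 months: 73 months meets the minimum, no increase.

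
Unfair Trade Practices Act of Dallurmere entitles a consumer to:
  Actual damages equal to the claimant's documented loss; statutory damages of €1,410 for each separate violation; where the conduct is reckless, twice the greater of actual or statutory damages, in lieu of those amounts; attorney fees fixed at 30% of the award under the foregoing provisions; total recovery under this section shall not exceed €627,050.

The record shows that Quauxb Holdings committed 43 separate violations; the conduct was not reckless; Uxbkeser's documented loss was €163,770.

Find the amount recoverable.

Statutory damages: 43 × €1,410 = €60,630
Conduct not reckless: the in-lieu enhancement does not apply.
Actual plus statutory damages: €163,770 + €60,630 = €224,400
Attorney fees: 30% of €224,400 = €67,320
Total before cap: €224,400 + €67,320 = €291,720
Cap at €627,050: €291,720 is within the cap, no reduction.

€291,720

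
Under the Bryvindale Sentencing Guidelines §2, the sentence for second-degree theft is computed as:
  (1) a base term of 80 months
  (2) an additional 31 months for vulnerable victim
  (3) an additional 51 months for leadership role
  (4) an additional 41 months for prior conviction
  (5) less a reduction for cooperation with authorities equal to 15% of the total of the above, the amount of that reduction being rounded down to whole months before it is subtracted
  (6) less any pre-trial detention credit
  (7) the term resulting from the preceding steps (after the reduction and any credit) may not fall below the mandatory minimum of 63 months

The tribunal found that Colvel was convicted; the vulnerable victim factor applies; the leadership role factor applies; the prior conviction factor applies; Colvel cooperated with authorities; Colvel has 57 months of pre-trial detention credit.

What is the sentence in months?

116 months

Vulnerable victim enhancement: +31 months
Leadership role enhancement: +51 months
Prior conviction enhancement: +41 months
Adjusted term: 80 months + 31 months + 51 months + 41 months = 203 months
Cooperation with authorities reduction: 15% of 203 months = 30 months (rounded down)
After reduction: 203 − 30 = 173 months
Less pre-trial detention credit: 173 months − 57 months = 116 months
Minimum 63 months: 116 months meets the minimum, no increase.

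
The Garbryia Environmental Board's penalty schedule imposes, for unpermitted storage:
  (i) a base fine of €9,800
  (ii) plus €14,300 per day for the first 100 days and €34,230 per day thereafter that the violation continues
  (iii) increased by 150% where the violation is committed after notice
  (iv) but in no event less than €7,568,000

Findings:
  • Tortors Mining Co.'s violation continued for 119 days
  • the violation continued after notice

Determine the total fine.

€7,568,000

First 100 days: 100 × €14,300 = €1,430,000
Remaining days: (119 − 100) × €34,230 = €650,370
Per-day component: €1,430,000 + €650,370 = €2,080,370
Base plus per-day: €9,800 + €2,080,370 = €2,090,170
Enhancement: 150% of €2,090,170 = €3,135,255
Enhanced fine: €2,090,170 + €3,135,255 = €5,225,425
Minimum €7,568,000: €5,225,425 is below the minimum → €7,568,000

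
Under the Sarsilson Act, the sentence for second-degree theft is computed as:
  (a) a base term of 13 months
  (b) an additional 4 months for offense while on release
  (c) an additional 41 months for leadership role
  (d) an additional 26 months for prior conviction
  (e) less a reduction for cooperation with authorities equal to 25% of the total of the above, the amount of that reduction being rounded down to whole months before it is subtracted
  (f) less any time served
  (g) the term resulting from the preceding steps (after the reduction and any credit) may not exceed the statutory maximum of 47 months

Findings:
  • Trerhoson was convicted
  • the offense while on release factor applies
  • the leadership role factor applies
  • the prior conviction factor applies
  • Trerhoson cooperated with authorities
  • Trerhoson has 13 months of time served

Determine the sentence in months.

47 months

Offense while on release enhancement: +4 months
Leadership role enhancement: +41 months
Prior conviction enhancement: +26 months
Adjusted term: 13 months + 4 months + 41 months + 26 months = 84 months
Cooperation with authorities reduction: 25% of 84 months = 21 months (rounded down)
After reduction: 84 − 21 = 63 months
Less time served: 63 months − 13 months = 50 months
Cap at 47 months: 50 months exceeds the cap → 47 months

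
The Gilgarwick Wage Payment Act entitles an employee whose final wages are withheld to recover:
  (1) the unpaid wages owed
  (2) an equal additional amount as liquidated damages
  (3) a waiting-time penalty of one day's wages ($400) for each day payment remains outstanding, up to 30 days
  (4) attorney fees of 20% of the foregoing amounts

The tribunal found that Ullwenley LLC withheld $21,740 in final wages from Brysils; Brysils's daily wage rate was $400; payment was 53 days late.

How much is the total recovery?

Total award: $66,576

Liquidated damages (equal amount): $21,740
Penalty days: min(53, 30) = 30
Waiting-time penalty: 30 × $400 = $12,000
Subtotal: $21,740 + $21,740 + $12,000 = $55,480
Attorney fees: 20% of $55,480 = $11,096
Total award: $55,480 + $11,096 = $66,576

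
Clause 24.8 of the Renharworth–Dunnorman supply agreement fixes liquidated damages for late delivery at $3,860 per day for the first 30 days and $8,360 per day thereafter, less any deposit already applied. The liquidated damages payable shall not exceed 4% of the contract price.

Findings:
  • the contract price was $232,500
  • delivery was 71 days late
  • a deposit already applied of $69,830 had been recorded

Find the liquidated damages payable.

$9,300

First 30 days: 30 × $3,860 = $115,800
Remaining days: (71 − 30) × $8,360 = $342,760
Accrued per-day damages: $115,800 + $342,760 = $458,560
Less deposit already applied: $458,560 − $69,830 = $388,730
Cap: 4% of $232,500 = $9,300
Cap at $9,300: $388,730 exceeds the cap → $9,300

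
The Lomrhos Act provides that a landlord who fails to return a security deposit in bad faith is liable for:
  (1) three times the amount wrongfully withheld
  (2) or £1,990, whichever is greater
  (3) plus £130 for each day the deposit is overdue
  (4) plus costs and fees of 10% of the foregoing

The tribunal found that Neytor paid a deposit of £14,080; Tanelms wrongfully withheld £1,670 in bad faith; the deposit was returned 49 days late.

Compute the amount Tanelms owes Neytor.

£12,518

Trebled: 3 × £1,670 = £5,010
Minimum £1,990: £5,010 meets the minimum, no increase.
Late-return penalty: 49 × £130 = £6,370
Damages plus late penalty: £5,010 + £6,370 = £11,380
Costs and fees: 10% of £11,380 = £1,138
Total recovery: £11,380 + £1,138 = £12,518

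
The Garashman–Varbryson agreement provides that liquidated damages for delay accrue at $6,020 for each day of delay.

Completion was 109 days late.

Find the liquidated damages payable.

$656,180

Per-day damages: 109 × $6,020 = $656,180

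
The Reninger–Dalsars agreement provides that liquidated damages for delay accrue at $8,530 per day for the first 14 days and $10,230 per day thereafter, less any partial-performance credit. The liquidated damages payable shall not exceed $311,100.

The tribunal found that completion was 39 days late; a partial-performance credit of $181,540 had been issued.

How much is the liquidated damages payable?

$193,630

First 14 days: 14 × $8,530 = $119,420
Remaining days: (39 − 14) × $10,230 = $255,750
Accrued per-day damages: $119,420 + $255,750 = $375,170
Less partial-performance credit: $375,170 − $181,540 = $193,630
Cap at $311,100: $193,630 is within the cap, no reduction.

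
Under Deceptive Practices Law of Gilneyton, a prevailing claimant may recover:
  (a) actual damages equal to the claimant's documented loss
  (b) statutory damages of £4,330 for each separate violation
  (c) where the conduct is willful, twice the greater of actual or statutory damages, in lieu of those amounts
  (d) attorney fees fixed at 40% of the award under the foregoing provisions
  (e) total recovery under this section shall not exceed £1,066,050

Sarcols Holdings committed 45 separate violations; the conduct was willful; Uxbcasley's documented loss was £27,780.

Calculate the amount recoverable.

£545,580

Statutory damages: 45 × £4,330 = £194,850
Greater of actual damages (£27,780) or statutory damages (£194,850): £194,850
Doubled: 2 × £194,850 = £389,700
Attorney fees: 40% of £389,700 = £155,880
Total before cap: £389,700 + £155,880 = £545,580
Cap at £1,066,050: £545,580 is within the cap, no reduction.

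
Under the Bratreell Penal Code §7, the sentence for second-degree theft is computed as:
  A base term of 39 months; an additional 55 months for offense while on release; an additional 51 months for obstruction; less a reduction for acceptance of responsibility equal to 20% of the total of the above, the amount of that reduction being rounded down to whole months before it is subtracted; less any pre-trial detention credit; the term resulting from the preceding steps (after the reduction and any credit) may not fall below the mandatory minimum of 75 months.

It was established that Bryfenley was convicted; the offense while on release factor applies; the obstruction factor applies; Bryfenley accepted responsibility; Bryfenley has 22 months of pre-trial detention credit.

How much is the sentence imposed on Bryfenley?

Offense while on release enhancement: +55 months
Obstruction enhancement: +51 months
Adjusted term: 39 months + 55 months + 51 months = 145 months
Acceptance of responsibility reduction: 20% of 145 months = 29 months (rounded down)
After reduction: 145 − 29 = 116 months
Less pre-trial detention credit: 116 months − 22 months = 94 months
Minimum 75 months: 94 months meets the minimum, no increase.

94 months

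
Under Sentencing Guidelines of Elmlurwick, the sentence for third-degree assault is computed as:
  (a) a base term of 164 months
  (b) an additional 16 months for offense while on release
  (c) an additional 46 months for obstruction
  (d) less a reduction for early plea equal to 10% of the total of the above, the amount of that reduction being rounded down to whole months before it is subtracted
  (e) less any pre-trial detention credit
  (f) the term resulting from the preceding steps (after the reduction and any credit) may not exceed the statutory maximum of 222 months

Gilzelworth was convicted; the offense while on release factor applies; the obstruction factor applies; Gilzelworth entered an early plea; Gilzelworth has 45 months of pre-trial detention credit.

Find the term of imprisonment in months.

Offense while on release enhancement: +16 months
Obstruction enhancement: +46 months
Adjusted term: 164 months + 16 months + 46 months = 226 months
Early plea reduction: 10% of 226 months = 22 months (rounded down)
After reduction: 226 − 22 = 204 months
Less pre-trial detention credit: 204 months − 45 months = 159 months
Cap at 222 months: 159 months is within the cap, no reduction.

159 months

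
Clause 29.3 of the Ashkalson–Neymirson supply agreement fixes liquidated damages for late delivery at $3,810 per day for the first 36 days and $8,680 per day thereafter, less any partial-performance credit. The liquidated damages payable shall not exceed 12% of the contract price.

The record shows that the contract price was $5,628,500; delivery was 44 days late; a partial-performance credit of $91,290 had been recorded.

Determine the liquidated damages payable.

First 36 days: 36 × $3,810 = $137,160
Remaining days: (44 − 36) × $8,680 = $69,440
Accrued per-day damages: $137,160 + $69,440 = $206,600
Less partial-performance credit: $206,600 − $91,290 = $115,310
Cap: 12% of $5,628,500 = $675,420
Cap at $675,420: $115,310 is within the cap, no reduction.

$115,310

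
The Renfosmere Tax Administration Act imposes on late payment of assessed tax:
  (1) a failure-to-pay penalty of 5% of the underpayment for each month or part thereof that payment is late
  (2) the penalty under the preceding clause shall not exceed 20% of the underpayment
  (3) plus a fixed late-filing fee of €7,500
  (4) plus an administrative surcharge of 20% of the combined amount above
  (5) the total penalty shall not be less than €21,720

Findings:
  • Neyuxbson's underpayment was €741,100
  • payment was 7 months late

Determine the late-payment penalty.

€186,864

Accrued rate: 5% × 7 = 35%, capped at 20% → 20%
Failure-to-pay penalty: 20% of €741,100 = €148,220
Penalty before surcharge: €148,220 + €7,500 = €155,720
Administrative surcharge: 20% of €155,720 = €31,144
Total penalty: €155,720 + €31,144 = €186,864
Minimum €21,720: €186,864 meets the minimum, no increase.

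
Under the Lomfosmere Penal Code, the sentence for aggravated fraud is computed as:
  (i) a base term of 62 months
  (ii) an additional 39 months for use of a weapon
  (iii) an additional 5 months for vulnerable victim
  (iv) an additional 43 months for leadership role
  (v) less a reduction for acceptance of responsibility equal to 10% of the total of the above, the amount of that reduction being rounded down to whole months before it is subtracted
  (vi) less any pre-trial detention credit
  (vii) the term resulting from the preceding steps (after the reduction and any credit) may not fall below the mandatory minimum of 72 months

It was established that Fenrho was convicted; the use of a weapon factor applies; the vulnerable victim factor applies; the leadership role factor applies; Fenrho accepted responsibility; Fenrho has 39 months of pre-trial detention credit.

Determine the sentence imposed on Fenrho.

Use of a weapon enhancement: +39 months
Vulnerable victim enhancement: +5 months
Leadership role enhancement: +43 months
Adjusted term: 62 months + 39 months + 5 months + 43 months = 149 months
Acceptance of responsibility reduction: 10% of 149 months = 14 months (rounded down)
After reduction: 149 − 14 = 135 months
Less pre-trial detention credit: 135 months − 39 months = 96 months
Minimum 72 months: 96 months meets the minimum, no increase.

96 months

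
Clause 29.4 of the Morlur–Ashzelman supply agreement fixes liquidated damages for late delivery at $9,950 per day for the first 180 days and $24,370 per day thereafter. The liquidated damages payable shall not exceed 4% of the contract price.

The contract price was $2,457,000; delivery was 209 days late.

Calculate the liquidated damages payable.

First 180 days: 180 × $9,950 = $1,791,000
Remaining days: (209 − 180) × $24,370 = $706,730
Accrued per-day damages: $1,791,000 + $706,730 = $2,497,730
Cap: 4% of $2,457,000 = $98,280
Cap at $98,280: $2,497,730 exceeds the cap → $98,280

$98,280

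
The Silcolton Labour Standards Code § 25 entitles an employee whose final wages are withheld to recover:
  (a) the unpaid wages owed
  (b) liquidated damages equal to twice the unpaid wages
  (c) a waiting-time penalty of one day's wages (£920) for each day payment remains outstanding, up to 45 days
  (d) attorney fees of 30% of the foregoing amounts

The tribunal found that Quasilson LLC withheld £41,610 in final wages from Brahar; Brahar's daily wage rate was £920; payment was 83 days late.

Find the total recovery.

£216,099

Doubled: 2 × £41,610 = £83,220
Penalty days: min(83, 45) = 45
Waiting-time penalty: 45 × £920 = £41,400
Subtotal: £41,610 + £83,220 + £41,400 = £166,230
Attorney fees: 30% of £166,230 = £49,869
Total award: £166,230 + £49,869 = £216,099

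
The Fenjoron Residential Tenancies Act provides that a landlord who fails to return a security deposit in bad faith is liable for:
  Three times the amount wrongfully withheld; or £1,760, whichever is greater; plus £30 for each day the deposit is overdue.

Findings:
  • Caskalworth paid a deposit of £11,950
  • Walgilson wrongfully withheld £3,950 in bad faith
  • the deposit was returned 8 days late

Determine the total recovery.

Trebled: 3 × £3,950 = £11,850
Minimum £1,760: £11,850 meets the minimum, no increase.
Late-return penalty: 8 × £30 = £240
Damages plus late penalty: £11,850 + £240 = £12,090

£12,090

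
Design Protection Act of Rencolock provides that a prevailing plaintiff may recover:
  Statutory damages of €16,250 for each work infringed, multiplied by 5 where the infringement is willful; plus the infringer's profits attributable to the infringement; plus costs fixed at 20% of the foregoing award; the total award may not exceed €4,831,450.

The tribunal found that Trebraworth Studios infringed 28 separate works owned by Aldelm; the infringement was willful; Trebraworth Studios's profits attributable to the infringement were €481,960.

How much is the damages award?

€3,308,352

Statutory damages: 28 × €16,250 = €455,000
Multiplied by 5: 5 × €455,000 = €2,275,000
Combined award: €2,275,000 + €481,960 = €2,756,960
Costs: 20% of €2,756,960 = €551,392
Award plus costs: €2,756,960 + €551,392 = €3,308,352
Cap at €4,831,450: €3,308,352 is within the cap, no reduction.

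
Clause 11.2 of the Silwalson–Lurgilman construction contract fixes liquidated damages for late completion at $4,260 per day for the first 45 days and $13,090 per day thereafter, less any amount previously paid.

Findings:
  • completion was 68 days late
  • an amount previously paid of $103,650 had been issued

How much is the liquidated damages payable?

First 45 days: 45 × $4,260 = $191,700
Remaining days: (68 − 45) × $13,090 = $301,070
Accrued per-day damages: $191,700 + $301,070 = $492,770
Less amount previously paid: $492,770 − $103,650 = $389,120

$389,120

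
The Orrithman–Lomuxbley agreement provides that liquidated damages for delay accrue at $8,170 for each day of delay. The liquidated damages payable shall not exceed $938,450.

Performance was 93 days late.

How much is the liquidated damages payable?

$759,810

Per-day damages: 93 × $8,170 = $759,810
Cap at $938,450: $759,810 is within the cap, no reduction.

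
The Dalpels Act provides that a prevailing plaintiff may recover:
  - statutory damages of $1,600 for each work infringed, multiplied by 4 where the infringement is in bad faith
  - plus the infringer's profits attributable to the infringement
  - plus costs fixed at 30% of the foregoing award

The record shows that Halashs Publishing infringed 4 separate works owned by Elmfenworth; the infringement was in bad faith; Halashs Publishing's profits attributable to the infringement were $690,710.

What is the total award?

Statutory damages: 4 × $1,600 = $6,400
Multiplied by 4: 4 × $6,400 = $25,600
Combined award: $25,600 + $690,710 = $716,310
Costs: 30% of $716,310 = $214,893
Award plus costs: $716,310 + $214,893 = $931,203

$931,203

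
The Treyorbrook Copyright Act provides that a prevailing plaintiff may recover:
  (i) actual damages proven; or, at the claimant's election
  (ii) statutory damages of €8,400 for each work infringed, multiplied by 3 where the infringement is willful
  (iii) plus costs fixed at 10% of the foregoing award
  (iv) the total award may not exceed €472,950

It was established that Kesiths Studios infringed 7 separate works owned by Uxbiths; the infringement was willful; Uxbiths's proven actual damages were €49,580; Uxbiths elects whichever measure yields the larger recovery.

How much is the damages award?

Statutory damages: 7 × €8,400 = €58,800
Trebled: 3 × €58,800 = €176,400
Greater of actual damages (€49,580) or enhanced statutory damages (€176,400): €176,400
Costs: 10% of €176,400 = €17,640
Award plus costs: €176,400 + €17,640 = €194,040
Cap at €472,950: €194,040 is within the cap, no reduction.

€194,040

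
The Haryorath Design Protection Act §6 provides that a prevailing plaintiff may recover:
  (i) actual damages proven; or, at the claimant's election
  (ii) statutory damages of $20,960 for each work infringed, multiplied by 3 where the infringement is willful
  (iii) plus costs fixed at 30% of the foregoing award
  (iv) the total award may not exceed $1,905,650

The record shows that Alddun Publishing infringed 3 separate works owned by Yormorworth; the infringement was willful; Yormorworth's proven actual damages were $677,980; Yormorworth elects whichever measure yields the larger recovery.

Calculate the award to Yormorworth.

Statutory damages: 3 × $20,960 = $62,880
Trebled: 3 × $62,880 = $188,640
Greater of actual damages ($677,980) or enhanced statutory damages ($188,640): $677,980
Costs: 30% of $677,980 = $203,394
Award plus costs: $677,980 + $203,394 = $881,374
Cap at $1,905,650: $881,374 is within the cap, no reduction.

$881,374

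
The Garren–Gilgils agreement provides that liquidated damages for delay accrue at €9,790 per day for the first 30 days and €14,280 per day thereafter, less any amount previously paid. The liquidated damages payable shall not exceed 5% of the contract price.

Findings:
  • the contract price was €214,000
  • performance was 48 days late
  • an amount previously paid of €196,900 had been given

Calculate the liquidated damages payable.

First 30 days: 30 × €9,790 = €293,700
Remaining days: (48 − 30) × €14,280 = €257,040
Accrued per-day damages: €293,700 + €257,040 = €550,740
Less amount previously paid: €550,740 − €196,900 = €353,840
Cap: 5% of €214,000 = €10,700
Cap at €10,700: €353,840 exceeds the cap → €10,700

€10,700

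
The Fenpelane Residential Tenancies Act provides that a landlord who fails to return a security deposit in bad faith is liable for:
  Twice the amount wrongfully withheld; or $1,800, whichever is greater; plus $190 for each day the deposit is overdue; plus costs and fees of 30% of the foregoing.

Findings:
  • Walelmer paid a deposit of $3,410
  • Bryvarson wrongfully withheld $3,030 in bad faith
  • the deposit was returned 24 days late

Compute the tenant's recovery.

Doubled: 2 × $3,030 = $6,060
Minimum $1,800: $6,060 meets the minimum, no increase.
Late-return penalty: 24 × $190 = $4,560
Damages plus late penalty: $6,060 + $4,560 = $10,620
Costs and fees: 30% of $10,620 = $3,186
Total recovery: $10,620 + $3,186 = $13,806

$13,806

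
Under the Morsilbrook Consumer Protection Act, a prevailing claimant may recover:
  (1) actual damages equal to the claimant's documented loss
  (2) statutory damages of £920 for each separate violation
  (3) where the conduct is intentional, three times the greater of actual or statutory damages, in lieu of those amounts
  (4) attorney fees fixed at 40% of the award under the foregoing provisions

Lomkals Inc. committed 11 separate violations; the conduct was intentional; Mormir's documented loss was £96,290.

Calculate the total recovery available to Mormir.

Statutory damages: 11 × £920 = £10,120
Greater of actual damages (£96,290) or statutory damages (£10,120): £96,290
Trebled: 3 × £96,290 = £288,870
Attorney fees: 40% of £288,870 = £115,548
Total recovery: £288,870 + £115,548 = £404,418

£404,418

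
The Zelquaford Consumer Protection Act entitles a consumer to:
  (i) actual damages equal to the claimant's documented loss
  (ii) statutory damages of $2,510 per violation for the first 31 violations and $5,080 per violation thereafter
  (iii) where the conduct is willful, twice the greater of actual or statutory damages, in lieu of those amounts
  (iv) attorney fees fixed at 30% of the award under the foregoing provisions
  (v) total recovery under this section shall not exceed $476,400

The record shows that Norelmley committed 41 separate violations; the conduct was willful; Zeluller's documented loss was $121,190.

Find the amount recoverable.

$334,386

First 31 violations: 31 × $2,510 = $77,810
Remaining violations: (41 − 31) × $5,080 = $50,800
Statutory damages: $77,810 + $50,800 = $128,610
Greater of actual damages ($121,190) or statutory damages ($128,610): $128,610
Doubled: 2 × $128,610 = $257,220
Attorney fees: 30% of $257,220 = $77,166
Total before cap: $257,220 + $77,166 = $334,386
Cap at $476,400: $334,386 is within the cap, no reduction.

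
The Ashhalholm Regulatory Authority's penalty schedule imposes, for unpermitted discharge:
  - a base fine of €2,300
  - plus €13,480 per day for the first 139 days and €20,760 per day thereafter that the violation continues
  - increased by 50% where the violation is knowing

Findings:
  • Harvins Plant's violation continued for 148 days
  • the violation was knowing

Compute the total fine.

First 139 days: 139 × €13,480 = €1,873,720
Remaining days: (148 − 139) × €20,760 = €186,840
Per-day component: €1,873,720 + €186,840 = €2,060,560
Base plus per-day: €2,300 + €2,060,560 = €2,062,860
Enhancement: 50% of €2,062,860 = €1,031,430
Enhanced fine: €2,062,860 + €1,031,430 = €3,094,290

€3,094,290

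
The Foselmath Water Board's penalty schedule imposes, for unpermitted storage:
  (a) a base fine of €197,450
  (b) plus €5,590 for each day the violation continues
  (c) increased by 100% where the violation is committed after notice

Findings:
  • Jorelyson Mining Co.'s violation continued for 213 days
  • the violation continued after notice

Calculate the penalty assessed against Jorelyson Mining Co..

€2,776,240

Per-day component: 213 × €5,590 = €1,190,670
Base plus per-day: €197,450 + €1,190,670 = €1,388,120
Enhancement: 100% of €1,388,120 = €1,388,120
Enhanced fine: €1,388,120 + €1,388,120 = €2,776,240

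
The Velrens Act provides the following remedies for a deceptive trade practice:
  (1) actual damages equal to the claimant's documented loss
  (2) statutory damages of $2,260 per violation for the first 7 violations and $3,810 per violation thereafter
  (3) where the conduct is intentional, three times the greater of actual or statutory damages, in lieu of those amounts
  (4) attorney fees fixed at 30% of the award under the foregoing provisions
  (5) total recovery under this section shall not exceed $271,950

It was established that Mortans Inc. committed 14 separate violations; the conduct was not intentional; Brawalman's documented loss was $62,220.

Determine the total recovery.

First 7 violations: 7 × $2,260 = $15,820
Remaining violations: (14 − 7) × $3,810 = $26,670
Statutory damages: $15,820 + $26,670 = $42,490
Conduct not intentional: the in-lieu enhancement does not apply.
Actual plus statutory damages: $62,220 + $42,490 = $104,710
Attorney fees: 30% of $104,710 = $31,413
Total before cap: $104,710 + $31,413 = $136,123
Cap at $271,950: $136,123 is within the cap, no reduction.

$136,123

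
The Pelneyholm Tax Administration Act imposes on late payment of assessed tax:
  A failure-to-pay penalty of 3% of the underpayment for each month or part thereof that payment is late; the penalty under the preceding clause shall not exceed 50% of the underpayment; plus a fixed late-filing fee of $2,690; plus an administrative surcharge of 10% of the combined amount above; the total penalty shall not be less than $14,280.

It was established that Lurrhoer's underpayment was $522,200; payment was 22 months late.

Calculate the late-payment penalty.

Penalty: $290,169

Accrued rate: 3% × 22 = 66%, capped at 50% → 50%
Failure-to-pay penalty: 50% of $522,200 = $261,100
Penalty before surcharge: $261,100 + $2,690 = $263,790
Administrative surcharge: 10% of $263,790 = $26,379
Total penalty: $263,790 + $26,379 = $290,169
Minimum $14,280: $290,169 meets the minimum, no increase.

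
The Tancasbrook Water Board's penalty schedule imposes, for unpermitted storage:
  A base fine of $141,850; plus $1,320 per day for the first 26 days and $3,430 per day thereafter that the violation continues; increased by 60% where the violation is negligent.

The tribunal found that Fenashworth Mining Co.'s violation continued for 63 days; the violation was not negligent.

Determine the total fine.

First 26 days: 26 × $1,320 = $34,320
Remaining days: (63 − 26) × $3,430 = $126,910
Per-day component: $34,320 + $126,910 = $161,230
Base plus per-day: $141,850 + $161,230 = $303,080
The violation was not negligent: no 60% increase.

$303,080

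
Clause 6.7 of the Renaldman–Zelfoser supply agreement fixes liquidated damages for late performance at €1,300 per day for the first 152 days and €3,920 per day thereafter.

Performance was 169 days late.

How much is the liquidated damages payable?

First 152 days: 152 × €1,300 = €197,600
Remaining days: (169 − 152) × €3,920 = €66,640
Accrued per-day damages: €197,600 + €66,640 = €264,240

€264,240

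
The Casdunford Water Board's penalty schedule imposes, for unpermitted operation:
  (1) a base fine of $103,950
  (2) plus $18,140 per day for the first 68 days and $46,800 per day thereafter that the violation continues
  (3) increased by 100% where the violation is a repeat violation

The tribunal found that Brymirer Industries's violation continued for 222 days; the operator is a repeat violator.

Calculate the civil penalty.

First 68 days: 68 × $18,140 = $1,233,520
Remaining days: (222 − 68) × $46,800 = $7,207,200
Per-day component: $1,233,520 + $7,207,200 = $8,440,720
Base plus per-day: $103,950 + $8,440,720 = $8,544,670
Enhancement: 100% of $8,544,670 = $8,544,670
Enhanced fine: $8,544,670 + $8,544,670 = $17,089,340

Civil penalty: $17,089,340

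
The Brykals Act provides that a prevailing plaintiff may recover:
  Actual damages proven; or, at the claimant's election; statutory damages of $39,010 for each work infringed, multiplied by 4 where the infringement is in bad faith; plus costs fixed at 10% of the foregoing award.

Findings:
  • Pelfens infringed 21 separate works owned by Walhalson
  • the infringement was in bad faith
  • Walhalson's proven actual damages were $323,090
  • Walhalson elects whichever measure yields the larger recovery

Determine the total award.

Statutory damages: 21 × $39,010 = $819,210
Multiplied by 4: 4 × $819,210 = $3,276,840
Greater of actual damages ($323,090) or enhanced statutory damages ($3,276,840): $3,276,840
Costs: 10% of $3,276,840 = $327,684
Award plus costs: $3,276,840 + $327,684 = $3,604,524

$3,604,524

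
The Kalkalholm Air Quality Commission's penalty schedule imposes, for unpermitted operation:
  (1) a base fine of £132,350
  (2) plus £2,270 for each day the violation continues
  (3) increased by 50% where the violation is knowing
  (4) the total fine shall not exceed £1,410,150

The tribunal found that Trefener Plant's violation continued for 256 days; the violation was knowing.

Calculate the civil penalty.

Per-day component: 256 × £2,270 = £581,120
Base plus per-day: £132,350 + £581,120 = £713,470
Enhancement: 50% of £713,470 = £356,735
Enhanced fine: £713,470 + £356,735 = £1,070,205
Cap at £1,410,150: £1,070,205 is within the cap, no reduction.

£1,070,205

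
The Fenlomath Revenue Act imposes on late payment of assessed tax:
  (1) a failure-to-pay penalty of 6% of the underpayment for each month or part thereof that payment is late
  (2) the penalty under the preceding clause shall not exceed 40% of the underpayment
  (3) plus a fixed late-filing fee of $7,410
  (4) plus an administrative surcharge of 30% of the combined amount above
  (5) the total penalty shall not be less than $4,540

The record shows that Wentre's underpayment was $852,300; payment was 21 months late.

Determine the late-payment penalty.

Accrued rate: 6% × 21 = 126%, capped at 40% → 40%
Failure-to-pay penalty: 40% of $852,300 = $340,920
Penalty before surcharge: $340,920 + $7,410 = $348,330
Administrative surcharge: 30% of $348,330 = $104,499
Total penalty: $348,330 + $104,499 = $452,829
Minimum $4,540: $452,829 meets the minimum, no increase.

$452,829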